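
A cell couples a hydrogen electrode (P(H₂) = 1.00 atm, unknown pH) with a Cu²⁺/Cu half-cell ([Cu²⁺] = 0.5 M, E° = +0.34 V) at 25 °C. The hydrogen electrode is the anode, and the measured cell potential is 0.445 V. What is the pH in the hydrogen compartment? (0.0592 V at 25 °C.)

pH = 1.92

E°_cell = 0.34 V and n = 2.
log Q = n(E° − E)/0.0592 = 2×(0.34 − 0.445)/0.0592 = -3.547.
With Q = [H⁺]^2 / ([Cu²⁺]·P(H₂)), solving for [H⁺] gives log[H⁺] = -1.924, so pH = 1.92.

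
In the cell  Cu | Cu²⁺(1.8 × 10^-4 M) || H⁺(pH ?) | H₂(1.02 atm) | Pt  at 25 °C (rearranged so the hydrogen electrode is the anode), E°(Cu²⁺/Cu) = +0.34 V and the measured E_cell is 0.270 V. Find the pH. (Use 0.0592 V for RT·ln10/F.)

E°_cell = 0.34 V and n = 2.
log Q = n(E° − E)/0.0592 = 2×(0.34 − 0.270)/0.0592 = 2.365.
With Q = [H⁺]^2 / ([Cu²⁺]·P(H₂)), solving for [H⁺] gives log[H⁺] = -0.686, so pH = 0.69.

pH = 0.69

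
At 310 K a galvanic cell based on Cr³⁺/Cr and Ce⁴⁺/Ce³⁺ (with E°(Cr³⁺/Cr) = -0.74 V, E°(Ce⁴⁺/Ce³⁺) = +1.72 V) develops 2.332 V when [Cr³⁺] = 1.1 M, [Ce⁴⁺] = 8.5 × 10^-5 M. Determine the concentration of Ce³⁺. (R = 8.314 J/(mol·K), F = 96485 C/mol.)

From the Nernst equation, ln Q = nF(E° − E)/RT = 3×96485×(2.46 − 2.332)/(8.314×310) = 14.375, so Q = 1.75 × 10^6.
With Q = [Cr³⁺]·[Ce³⁺]^3/[Ce⁴⁺]^3 and the known concentrations, [Ce³⁺]^3 in the numerator gives [Ce³⁺] = 0.0099 M.

0.0099 M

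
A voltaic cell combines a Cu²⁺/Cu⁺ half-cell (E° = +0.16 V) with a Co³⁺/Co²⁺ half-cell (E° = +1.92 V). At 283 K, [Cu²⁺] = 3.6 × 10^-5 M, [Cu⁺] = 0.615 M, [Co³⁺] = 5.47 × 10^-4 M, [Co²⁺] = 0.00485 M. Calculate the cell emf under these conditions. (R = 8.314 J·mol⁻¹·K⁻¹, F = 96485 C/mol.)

1.94 V

The Co³⁺/Co²⁺ couple has the higher reduction potential and acts as the cathode, so E°_cell = +1.92 − (+0.16) = 1.76 V.
Balancing electrons gives n = 1; the reaction quotient is Q = [Cu²⁺]·[Co²⁺]/([Cu⁺]·[Co³⁺]) = 5.19 × 10^-4.
E = E° − (RT/nF) ln Q = 1.76 − (8.314×283)/(1×96485) × (-7.564) = 1.760 + 0.184 = 1.944 V.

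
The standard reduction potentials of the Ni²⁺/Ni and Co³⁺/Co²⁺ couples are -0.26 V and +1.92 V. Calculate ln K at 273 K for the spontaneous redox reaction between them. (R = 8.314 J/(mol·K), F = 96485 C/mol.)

E°_cell = +1.92 − (-0.26) = 2.18 V, with n = 2 electrons transferred.
At equilibrium E = 0, so the Nernst equation gives ln K = nFE°/RT = (2)(96485)(2.18)/((8.314)(273)) = 185.34.

ln K = 185.3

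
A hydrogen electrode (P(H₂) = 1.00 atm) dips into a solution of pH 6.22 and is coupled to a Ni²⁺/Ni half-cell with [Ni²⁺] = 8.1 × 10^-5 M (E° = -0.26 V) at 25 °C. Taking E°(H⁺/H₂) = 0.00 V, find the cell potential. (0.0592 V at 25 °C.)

0.013 V

The hydrogen couple is the cathode, so E°_cell = 0.26 V; n = 2.
[H⁺] = 10^(−6.22) = 6 × 10^-7 M, and Q = [Ni²⁺]·P(H₂) / [H⁺]^2 = 2.23 × 10^8.
E = E° − (0.0592/2) log Q = 0.26 − (0.0592/2)(8.348) = 0.013 V.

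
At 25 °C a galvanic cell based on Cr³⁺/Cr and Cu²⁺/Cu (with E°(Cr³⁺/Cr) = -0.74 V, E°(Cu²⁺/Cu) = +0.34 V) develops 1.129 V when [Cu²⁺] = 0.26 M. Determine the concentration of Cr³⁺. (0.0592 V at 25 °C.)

From the Nernst equation, log Q = n(E° − E)/0.0592 = 6(1.08 − 1.129)/0.0592 = -4.966, so Q = 1.08 × 10^-5.
With Q = [Cr³⁺]^2/[Cu²⁺]^3 and the known concentrations, [Cr³⁺]^2 in the numerator gives [Cr³⁺] = 4.4 × 10^-4 M.

4.4 × 10^-4 M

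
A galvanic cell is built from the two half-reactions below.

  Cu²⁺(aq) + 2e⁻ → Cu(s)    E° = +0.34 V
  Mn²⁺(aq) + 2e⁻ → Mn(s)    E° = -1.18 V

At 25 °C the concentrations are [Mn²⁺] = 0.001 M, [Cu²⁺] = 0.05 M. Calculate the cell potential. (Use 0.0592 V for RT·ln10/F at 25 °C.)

1.57 V

The Cu²⁺/Cu couple has the higher reduction potential and acts as the cathode, so E°_cell = +0.34 − (-1.18) = 1.52 V.
Balancing electrons gives n = 2; the reaction quotient is Q = [Mn²⁺]/[Cu²⁺] = 0.0200.
At 25 °C, E = E° − (0.0592/n) log Q = 1.52 − (0.0592/2)(-1.699) = 1.520 + 0.050 = 1.570 V.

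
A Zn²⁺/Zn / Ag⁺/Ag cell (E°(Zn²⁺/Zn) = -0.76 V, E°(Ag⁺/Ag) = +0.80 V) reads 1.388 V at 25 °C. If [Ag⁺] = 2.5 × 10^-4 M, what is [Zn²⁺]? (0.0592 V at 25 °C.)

From the Nernst equation, log Q = n(E° − E)/0.0592 = 2(1.56 − 1.388)/0.0592 = 5.811, so Q = 6.47 × 10^5.
With Q = [Zn²⁺]/[Ag⁺]^2 and the known concentrations, [Zn²⁺] in the numerator gives [Zn²⁺] = 0.04 M.

0.04 M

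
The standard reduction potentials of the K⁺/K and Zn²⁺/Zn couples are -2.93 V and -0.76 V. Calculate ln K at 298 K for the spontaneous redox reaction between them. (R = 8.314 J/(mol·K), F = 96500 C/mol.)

E°_cell = -0.76 − (-2.93) = 2.17 V, with n = 2 electrons transferred.
At equilibrium E = 0, so the Nernst equation gives ln K = nFE°/RT = (2)(96500)(2.17)/((8.314)(298)) = 169.04.

ln K = 169.0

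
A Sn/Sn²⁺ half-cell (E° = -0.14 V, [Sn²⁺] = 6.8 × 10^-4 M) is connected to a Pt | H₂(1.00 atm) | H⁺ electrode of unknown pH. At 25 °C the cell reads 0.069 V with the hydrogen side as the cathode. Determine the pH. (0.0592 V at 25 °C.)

pH = 2.78

E°_cell = 0.14 V and n = 2.
log Q = n(E° − E)/0.0592 = 2×(0.14 − 0.069)/0.0592 = 2.399.
With Q = [Sn²⁺]·P(H₂) / [H⁺]^2, solving for [H⁺] gives log[H⁺] = -2.783, so pH = 2.78.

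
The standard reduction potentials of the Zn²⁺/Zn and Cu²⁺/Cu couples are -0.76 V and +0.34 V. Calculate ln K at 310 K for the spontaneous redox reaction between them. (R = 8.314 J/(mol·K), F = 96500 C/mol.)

E°_cell = +0.34 − (-0.76) = 1.10 V, with n = 2 electrons transferred.
At equilibrium E = 0, so the Nernst equation gives ln K = nFE°/RT = (2)(96500)(1.10)/((8.314)(310)) = 82.37.

ln K = 82.4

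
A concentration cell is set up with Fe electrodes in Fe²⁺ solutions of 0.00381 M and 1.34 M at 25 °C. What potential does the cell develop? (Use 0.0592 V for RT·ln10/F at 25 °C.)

0.075 V

Both half-cells are Fe²⁺/Fe, so E°_cell = 0. The concentrated side is the cathode; the cell reaction moves Fe²⁺ from high to low concentration with n = 2.
Q = [Fe²⁺]_dilute/[Fe²⁺]_conc = 0.00381/1.34 = 0.00284.
E = 0 − (0.0592/2) log Q = −(0.0592/2)(-2.546) = 0.0754 V.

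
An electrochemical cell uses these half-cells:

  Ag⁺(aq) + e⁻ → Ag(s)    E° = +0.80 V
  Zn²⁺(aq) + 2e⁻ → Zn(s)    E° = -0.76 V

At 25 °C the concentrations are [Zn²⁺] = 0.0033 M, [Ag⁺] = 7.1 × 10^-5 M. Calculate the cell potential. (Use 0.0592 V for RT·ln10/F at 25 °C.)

The Ag⁺/Ag couple has the higher reduction potential and acts as the cathode, so E°_cell = +0.80 − (-0.76) = 1.56 V.
Balancing electrons gives n = 2; the reaction quotient is Q = [Zn²⁺]/[Ag⁺]^2 = 6.55 × 10^5.
At 25 °C, E = E° − (0.0592/n) log Q = 1.56 − (0.0592/2)(5.816) = 1.560 − 0.172 = 1.388 V.

1.39 V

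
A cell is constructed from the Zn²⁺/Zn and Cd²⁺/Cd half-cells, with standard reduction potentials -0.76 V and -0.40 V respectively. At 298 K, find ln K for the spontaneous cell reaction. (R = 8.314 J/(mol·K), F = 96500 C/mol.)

E°_cell = -0.40 − (-0.76) = 0.36 V, with n = 2 electrons transferred.
At equilibrium E = 0, so the Nernst equation gives ln K = nFE°/RT = (2)(96500)(0.36)/((8.314)(298)) = 28.04.

ln K = 28.0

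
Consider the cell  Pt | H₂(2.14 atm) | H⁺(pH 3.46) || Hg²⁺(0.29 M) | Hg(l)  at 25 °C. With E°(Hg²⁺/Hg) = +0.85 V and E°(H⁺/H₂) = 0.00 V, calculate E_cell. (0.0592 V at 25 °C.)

1.05 V

The Hg²⁺/Hg couple is the cathode, so E°_cell = 0.85 V; n = 2.
[H⁺] = 10^(−3.46) = 3.5 × 10^-4 M, and Q = [H⁺]^2 / ([Hg²⁺]·P(H₂)) = 1.94 × 10^-7.
E = E° − (0.0592/2) log Q = 0.85 − (0.0592/2)(-6.713) = 1.049 V.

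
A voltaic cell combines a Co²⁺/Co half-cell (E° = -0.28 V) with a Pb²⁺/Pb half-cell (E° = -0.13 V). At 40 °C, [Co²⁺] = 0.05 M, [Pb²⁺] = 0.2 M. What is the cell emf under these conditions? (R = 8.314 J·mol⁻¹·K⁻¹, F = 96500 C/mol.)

0.169 V

The Pb²⁺/Pb couple has the higher reduction potential and acts as the cathode, so E°_cell = -0.13 − (-0.28) = 0.15 V.
Balancing electrons gives n = 2; the reaction quotient is Q = [Co²⁺]/[Pb²⁺] = 0.250.
E = E° − (RT/nF) ln Q = 0.15 − (8.314×313)/(2×96500) × (-1.386) = 0.150 + 0.019 = 0.169 V.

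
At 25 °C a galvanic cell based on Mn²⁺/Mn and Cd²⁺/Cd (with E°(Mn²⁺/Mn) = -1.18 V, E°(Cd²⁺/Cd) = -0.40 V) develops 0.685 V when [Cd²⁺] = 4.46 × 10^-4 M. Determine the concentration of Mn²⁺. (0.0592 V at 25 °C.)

0.72 M

From the Nernst equation, log Q = n(E° − E)/0.0592 = 2(0.78 − 0.685)/0.0592 = 3.209, so Q = 1620.
With Q = [Mn²⁺]/[Cd²⁺] and the known concentrations, [Mn²⁺] in the numerator gives [Mn²⁺] = 0.72 M.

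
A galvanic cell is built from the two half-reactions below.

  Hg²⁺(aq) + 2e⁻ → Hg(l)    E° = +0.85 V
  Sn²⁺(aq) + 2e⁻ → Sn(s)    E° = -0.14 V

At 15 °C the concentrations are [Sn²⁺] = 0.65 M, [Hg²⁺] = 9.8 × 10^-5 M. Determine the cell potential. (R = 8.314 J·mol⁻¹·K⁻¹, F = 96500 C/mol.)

The Hg²⁺/Hg couple has the higher reduction potential and acts as the cathode, so E°_cell = +0.85 − (-0.14) = 0.99 V.
Balancing electrons gives n = 2; the reaction quotient is Q = [Sn²⁺]/[Hg²⁺] = 6630.
E = E° − (RT/nF) ln Q = 0.99 − (8.314×288)/(2×96500) × (8.800) = 0.990 − 0.109 = 0.881 V.

0.881 V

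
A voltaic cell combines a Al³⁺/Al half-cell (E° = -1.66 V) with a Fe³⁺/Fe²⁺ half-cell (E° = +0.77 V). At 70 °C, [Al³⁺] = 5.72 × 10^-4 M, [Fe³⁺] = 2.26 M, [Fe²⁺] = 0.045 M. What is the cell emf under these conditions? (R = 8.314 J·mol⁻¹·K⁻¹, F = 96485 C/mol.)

2.62 V

The Fe³⁺/Fe²⁺ couple has the higher reduction potential and acts as the cathode, so E°_cell = +0.77 − (-1.66) = 2.43 V.
Balancing electrons gives n = 3; the reaction quotient is Q = [Al³⁺]·[Fe²⁺]^3/[Fe³⁺]^3 = 4.52 × 10^-9.
E = E° − (RT/nF) ln Q = 2.43 − (8.314×343)/(3×96485) × (-19.216) = 2.430 + 0.189 = 2.619 V.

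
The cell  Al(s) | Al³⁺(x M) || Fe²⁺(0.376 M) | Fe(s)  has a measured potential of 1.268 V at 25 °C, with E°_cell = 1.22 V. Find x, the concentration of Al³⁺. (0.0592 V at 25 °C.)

From the Nernst equation, log Q = n(E° − E)/0.0592 = 6(1.22 − 1.268)/0.0592 = -4.865, so Q = 1.37 × 10^-5.
With Q = [Al³⁺]^2/[Fe²⁺]^3 and the known concentrations, [Al³⁺]^2 in the numerator gives [Al³⁺] = 8.5 × 10^-4 M.

8.5 × 10^-4 M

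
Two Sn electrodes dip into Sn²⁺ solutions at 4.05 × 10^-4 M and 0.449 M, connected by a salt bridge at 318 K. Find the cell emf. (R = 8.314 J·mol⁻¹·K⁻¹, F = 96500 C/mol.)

0.096 V

Both half-cells are Sn²⁺/Sn, so E°_cell = 0. The concentrated side is the cathode; the cell reaction moves Sn²⁺ from high to low concentration with n = 2.
Q = [Sn²⁺]_dilute/[Sn²⁺]_conc = 4.05 × 10^-4/0.449 = 9.02 × 10^-4.
E = 0 − (RT/nF) ln Q = −((8.314×318)/(2×96500))(-7.011) = 0.0960 V.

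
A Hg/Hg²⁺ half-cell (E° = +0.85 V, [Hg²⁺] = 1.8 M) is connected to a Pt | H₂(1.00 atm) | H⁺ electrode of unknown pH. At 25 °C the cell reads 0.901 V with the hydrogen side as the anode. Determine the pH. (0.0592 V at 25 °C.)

E°_cell = 0.85 V and n = 2.
log Q = n(E° − E)/0.0592 = 2×(0.85 − 0.901)/0.0592 = -1.723.
With Q = [H⁺]^2 / ([Hg²⁺]·P(H₂)), solving for [H⁺] gives log[H⁺] = -0.734, so pH = 0.73.

pH = 0.73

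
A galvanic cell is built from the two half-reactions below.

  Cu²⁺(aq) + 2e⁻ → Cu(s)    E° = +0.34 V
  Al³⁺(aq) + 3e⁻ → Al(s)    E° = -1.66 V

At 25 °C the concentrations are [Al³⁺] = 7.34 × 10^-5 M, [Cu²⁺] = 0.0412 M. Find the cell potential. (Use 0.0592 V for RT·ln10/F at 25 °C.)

The Cu²⁺/Cu couple has the higher reduction potential and acts as the cathode, so E°_cell = +0.34 − (-1.66) = 2.00 V.
Balancing electrons gives n = 6; the reaction quotient is Q = [Al³⁺]^2/[Cu²⁺]^3 = 7.7 × 10^-5.
At 25 °C, E = E° − (0.0592/n) log Q = 2.00 − (0.0592/6)(-4.113) = 2.000 + 0.041 = 2.041 V.

2.04 V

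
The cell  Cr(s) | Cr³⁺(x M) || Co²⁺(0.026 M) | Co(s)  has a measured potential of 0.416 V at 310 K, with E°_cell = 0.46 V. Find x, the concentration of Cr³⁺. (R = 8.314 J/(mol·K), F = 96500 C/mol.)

0.59 M

From the Nernst equation, ln Q = nF(E° − E)/RT = 6×96500×(0.46 − 0.416)/(8.314×310) = 9.885, so Q = 1.96 × 10^4.
With Q = [Cr³⁺]^2/[Co²⁺]^3 and the known concentrations, [Cr³⁺]^2 in the numerator gives [Cr³⁺] = 0.59 M.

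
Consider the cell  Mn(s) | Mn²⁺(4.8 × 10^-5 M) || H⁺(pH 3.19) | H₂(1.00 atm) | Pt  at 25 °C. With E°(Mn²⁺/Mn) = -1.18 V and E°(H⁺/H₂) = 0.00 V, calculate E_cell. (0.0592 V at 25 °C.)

The hydrogen couple is the cathode, so E°_cell = 1.18 V; n = 2.
[H⁺] = 10^(−3.19) = 6.5 × 10^-4 M, and Q = [Mn²⁺]·P(H₂) / [H⁺]^2 = 115.
E = E° − (0.0592/2) log Q = 1.18 − (0.0592/2)(2.061) = 1.119 V.

1.12 V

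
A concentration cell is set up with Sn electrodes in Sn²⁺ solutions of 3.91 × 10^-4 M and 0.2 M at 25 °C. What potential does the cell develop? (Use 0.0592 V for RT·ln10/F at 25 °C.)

Both half-cells are Sn²⁺/Sn, so E°_cell = 0. The concentrated side is the cathode; the cell reaction moves Sn²⁺ from high to low concentration with n = 2.
Q = [Sn²⁺]_dilute/[Sn²⁺]_conc = 3.91 × 10^-4/0.2 = 0.00196.
E = 0 − (0.0592/2) log Q = −(0.0592/2)(-2.709) = 0.0802 V.

0.080 V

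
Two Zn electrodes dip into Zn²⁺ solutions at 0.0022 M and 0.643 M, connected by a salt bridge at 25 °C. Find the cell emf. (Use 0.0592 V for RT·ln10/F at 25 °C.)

0.073 V

Both half-cells are Zn²⁺/Zn, so E°_cell = 0. The concentrated side is the cathode; the cell reaction moves Zn²⁺ from high to low concentration with n = 2.
Q = [Zn²⁺]_dilute/[Zn²⁺]_conc = 0.0022/0.643 = 0.00342.
E = 0 − (0.0592/2) log Q = −(0.0592/2)(-2.466) = 0.0730 V.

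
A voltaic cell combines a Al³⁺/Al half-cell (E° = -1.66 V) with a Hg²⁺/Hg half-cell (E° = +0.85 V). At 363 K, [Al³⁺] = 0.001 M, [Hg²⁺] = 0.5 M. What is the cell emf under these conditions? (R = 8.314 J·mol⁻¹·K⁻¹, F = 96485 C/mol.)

2.57 V

The Hg²⁺/Hg couple has the higher reduction potential and acts as the cathode, so E°_cell = +0.85 − (-1.66) = 2.51 V.
Balancing electrons gives n = 6; the reaction quotient is Q = [Al³⁺]^2/[Hg²⁺]^3 = 8 × 10^-6.
E = E° − (RT/nF) ln Q = 2.51 − (8.314×363)/(6×96485) × (-11.736) = 2.510 + 0.061 = 2.571 V.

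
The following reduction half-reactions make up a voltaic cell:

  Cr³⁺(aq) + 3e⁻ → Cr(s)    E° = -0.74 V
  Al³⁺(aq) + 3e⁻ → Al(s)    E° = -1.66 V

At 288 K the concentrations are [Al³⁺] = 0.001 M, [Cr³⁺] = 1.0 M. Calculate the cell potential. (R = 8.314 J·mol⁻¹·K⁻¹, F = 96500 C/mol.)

The Cr³⁺/Cr couple has the higher reduction potential and acts as the cathode, so E°_cell = -0.74 − (-1.66) = 0.92 V.
Balancing electrons gives n = 3; the reaction quotient is Q = [Al³⁺]/[Cr³⁺] = 0.00100.
E = E° − (RT/nF) ln Q = 0.92 − (8.314×288)/(3×96500) × (-6.908) = 0.920 + 0.057 = 0.977 V.

0.977 V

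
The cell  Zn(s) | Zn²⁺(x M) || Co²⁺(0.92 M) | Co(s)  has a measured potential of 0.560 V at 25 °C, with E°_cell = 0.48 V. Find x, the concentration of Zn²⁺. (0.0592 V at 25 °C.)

0.0018 M

From the Nernst equation, log Q = n(E° − E)/0.0592 = 2(0.48 − 0.560)/0.0592 = -2.703, so Q = 0.00198.
With Q = [Zn²⁺]/[Co²⁺] and the known concentrations, [Zn²⁺] in the numerator gives [Zn²⁺] = 0.0018 M.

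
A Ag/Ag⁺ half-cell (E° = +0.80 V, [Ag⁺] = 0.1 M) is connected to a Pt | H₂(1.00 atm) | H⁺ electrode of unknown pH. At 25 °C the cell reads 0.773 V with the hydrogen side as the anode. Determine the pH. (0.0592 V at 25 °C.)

E°_cell = 0.80 V and n = 2.
log Q = n(E° − E)/0.0592 = 2×(0.80 − 0.773)/0.0592 = 0.912.
With Q = [H⁺]^2 / ([Ag⁺]^2·P(H₂)), solving for [H⁺] gives log[H⁺] = -0.544, so pH = 0.54.

pH = 0.54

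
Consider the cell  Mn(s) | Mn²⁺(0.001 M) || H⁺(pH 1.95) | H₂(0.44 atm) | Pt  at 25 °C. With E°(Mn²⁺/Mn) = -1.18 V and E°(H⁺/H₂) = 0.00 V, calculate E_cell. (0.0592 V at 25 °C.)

The hydrogen couple is the cathode, so E°_cell = 1.18 V; n = 2.
[H⁺] = 10^(−1.95) = 0.011 M, and Q = [Mn²⁺]·P(H₂) / [H⁺]^2 = 3.50.
E = E° − (0.0592/2) log Q = 1.18 − (0.0592/2)(0.543) = 1.164 V.

1.16 V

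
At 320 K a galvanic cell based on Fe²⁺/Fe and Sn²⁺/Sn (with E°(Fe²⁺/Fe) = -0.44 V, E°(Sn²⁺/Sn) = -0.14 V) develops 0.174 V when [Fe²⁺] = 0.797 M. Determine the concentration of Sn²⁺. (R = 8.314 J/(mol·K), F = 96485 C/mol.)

From the Nernst equation, ln Q = nF(E° − E)/RT = 2×96485×(0.30 − 0.174)/(8.314×320) = 9.139, so Q = 9310.
With Q = [Fe²⁺]/[Sn²⁺] and the known concentrations, [Sn²⁺] in the denominator gives [Sn²⁺] = 8.6 × 10^-5 M.

8.6 × 10^-5 M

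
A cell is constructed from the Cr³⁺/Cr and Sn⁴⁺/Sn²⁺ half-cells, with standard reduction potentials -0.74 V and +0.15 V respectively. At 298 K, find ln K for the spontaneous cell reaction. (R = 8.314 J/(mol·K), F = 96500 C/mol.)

E°_cell = +0.15 − (-0.74) = 0.89 V, with n = 6 electrons transferred.
At equilibrium E = 0, so the Nernst equation gives ln K = nFE°/RT = (6)(96500)(0.89)/((8.314)(298)) = 207.99.

ln K = 208.0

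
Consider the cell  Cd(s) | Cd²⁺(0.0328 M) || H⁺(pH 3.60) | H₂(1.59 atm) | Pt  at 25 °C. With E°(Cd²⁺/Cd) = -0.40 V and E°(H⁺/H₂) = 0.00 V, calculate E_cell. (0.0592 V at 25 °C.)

0.22 V

The hydrogen couple is the cathode, so E°_cell = 0.40 V; n = 2.
[H⁺] = 10^(−3.60) = 2.5 × 10^-4 M, and Q = [Cd²⁺]·P(H₂) / [H⁺]^2 = 8.27 × 10^5.
E = E° − (0.0592/2) log Q = 0.40 − (0.0592/2)(5.917) = 0.225 V.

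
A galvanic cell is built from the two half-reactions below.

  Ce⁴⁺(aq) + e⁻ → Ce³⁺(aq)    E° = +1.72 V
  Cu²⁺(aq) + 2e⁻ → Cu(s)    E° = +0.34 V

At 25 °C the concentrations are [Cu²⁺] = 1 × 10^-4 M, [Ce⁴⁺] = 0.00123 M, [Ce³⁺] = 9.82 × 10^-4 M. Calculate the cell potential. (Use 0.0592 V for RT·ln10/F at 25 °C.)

The Ce⁴⁺/Ce³⁺ couple has the higher reduction potential and acts as the cathode, so E°_cell = +1.72 − (+0.34) = 1.38 V.
Balancing electrons gives n = 2; the reaction quotient is Q = [Cu²⁺]·[Ce³⁺]^2/[Ce⁴⁺]^2 = 6.37 × 10^-5.
At 25 °C, E = E° − (0.0592/n) log Q = 1.38 − (0.0592/2)(-4.196) = 1.380 + 0.124 = 1.504 V.

1.50 V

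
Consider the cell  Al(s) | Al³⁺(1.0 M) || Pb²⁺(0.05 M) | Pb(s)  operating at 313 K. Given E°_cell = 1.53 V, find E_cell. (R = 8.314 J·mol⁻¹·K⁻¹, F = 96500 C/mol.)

1.49 V

Balancing electrons gives n = 6; the reaction quotient is Q = [Al³⁺]^2/[Pb²⁺]^3 = 8000.
E = E° − (RT/nF) ln Q = 1.53 − (8.314×313)/(6×96500) × (8.987) = 1.530 − 0.040 = 1.490 V.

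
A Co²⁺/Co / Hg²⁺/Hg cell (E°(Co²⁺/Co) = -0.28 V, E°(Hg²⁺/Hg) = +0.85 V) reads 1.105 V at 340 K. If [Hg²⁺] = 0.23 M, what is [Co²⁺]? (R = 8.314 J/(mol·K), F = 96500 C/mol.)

From the Nernst equation, ln Q = nF(E° − E)/RT = 2×96500×(1.13 − 1.105)/(8.314×340) = 1.707, so Q = 5.51.
With Q = [Co²⁺]/[Hg²⁺] and the known concentrations, [Co²⁺] in the numerator gives [Co²⁺] = 1.3 M.

1.3 M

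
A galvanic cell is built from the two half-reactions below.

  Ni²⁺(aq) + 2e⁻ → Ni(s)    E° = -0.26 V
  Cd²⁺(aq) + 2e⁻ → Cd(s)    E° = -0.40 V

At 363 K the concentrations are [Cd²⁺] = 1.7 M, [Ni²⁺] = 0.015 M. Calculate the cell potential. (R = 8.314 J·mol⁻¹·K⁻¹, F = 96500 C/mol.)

0.066 V

The Ni²⁺/Ni couple has the higher reduction potential and acts as the cathode, so E°_cell = -0.26 − (-0.40) = 0.14 V.
Balancing electrons gives n = 2; the reaction quotient is Q = [Cd²⁺]/[Ni²⁺] = 113.
E = E° − (RT/nF) ln Q = 0.14 − (8.314×363)/(2×96500) × (4.730) = 0.140 − 0.074 = 0.066 V.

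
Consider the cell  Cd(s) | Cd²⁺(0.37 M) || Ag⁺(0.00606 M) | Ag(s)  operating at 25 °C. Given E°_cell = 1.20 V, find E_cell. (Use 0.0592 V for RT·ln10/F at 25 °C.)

1.08 V

Balancing electrons gives n = 2; the reaction quotient is Q = [Cd²⁺]/[Ag⁺]^2 = 1.01 × 10^4.
At 25 °C, E = E° − (0.0592/n) log Q = 1.20 − (0.0592/2)(4.003) = 1.200 − 0.118 = 1.082 V.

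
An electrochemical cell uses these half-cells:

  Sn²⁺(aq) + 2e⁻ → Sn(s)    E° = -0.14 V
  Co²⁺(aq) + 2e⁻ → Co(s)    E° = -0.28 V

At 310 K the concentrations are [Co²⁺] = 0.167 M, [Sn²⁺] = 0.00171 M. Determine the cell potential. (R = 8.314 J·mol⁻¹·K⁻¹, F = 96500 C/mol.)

The Sn²⁺/Sn couple has the higher reduction potential and acts as the cathode, so E°_cell = -0.14 − (-0.28) = 0.14 V.
Balancing electrons gives n = 2; the reaction quotient is Q = [Co²⁺]/[Sn²⁺] = 97.7.
E = E° − (RT/nF) ln Q = 0.14 − (8.314×310)/(2×96500) × (4.582) = 0.140 − 0.061 = 0.079 V.

0.079 V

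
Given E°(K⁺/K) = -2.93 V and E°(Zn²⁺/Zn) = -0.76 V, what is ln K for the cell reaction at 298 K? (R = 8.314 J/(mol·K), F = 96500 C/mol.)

E°_cell = -0.76 − (-2.93) = 2.17 V, with n = 2 electrons transferred.
At equilibrium E = 0, so the Nernst equation gives ln K = nFE°/RT = (2)(96500)(2.17)/((8.314)(298)) = 169.04.

ln K = 169.0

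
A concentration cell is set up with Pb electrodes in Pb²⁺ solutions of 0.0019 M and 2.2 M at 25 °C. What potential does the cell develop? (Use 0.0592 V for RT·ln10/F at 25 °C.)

0.091 V

Both half-cells are Pb²⁺/Pb, so E°_cell = 0. The concentrated side is the cathode; the cell reaction moves Pb²⁺ from high to low concentration with n = 2.
Q = [Pb²⁺]_dilute/[Pb²⁺]_conc = 0.0019/2.2 = 8.64 × 10^-4.
E = 0 − (0.0592/2) log Q = −(0.0592/2)(-3.064) = 0.0907 V.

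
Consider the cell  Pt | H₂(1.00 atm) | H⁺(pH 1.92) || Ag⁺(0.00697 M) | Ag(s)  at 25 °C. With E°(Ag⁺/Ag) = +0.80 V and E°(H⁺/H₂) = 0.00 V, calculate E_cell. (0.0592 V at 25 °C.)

The Ag⁺/Ag couple is the cathode, so E°_cell = 0.80 V; n = 2.
[H⁺] = 10^(−1.92) = 0.012 M, and Q = [H⁺]^2 / ([Ag⁺]^2·P(H₂)) = 2.98.
E = E° − (0.0592/2) log Q = 0.80 − (0.0592/2)(0.474) = 0.786 V.

0.79 V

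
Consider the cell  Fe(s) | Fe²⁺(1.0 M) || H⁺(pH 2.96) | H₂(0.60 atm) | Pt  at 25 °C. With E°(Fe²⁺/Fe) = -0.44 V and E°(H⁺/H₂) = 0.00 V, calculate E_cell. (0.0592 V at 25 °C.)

The hydrogen couple is the cathode, so E°_cell = 0.44 V; n = 2.
[H⁺] = 10^(−2.96) = 0.0011 M, and Q = [Fe²⁺]·P(H₂) / [H⁺]^2 = 4.99 × 10^5.
E = E° − (0.0592/2) log Q = 0.44 − (0.0592/2)(5.698) = 0.271 V.

0.27 V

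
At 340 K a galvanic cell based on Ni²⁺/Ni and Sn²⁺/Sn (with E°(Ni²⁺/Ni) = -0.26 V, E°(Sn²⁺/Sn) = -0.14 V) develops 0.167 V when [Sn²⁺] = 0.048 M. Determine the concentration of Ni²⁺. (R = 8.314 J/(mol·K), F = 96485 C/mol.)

0.0019 M

From the Nernst equation, ln Q = nF(E° − E)/RT = 2×96485×(0.12 − 0.167)/(8.314×340) = -3.208, so Q = 0.0404.
With Q = [Ni²⁺]/[Sn²⁺] and the known concentrations, [Ni²⁺] in the numerator gives [Ni²⁺] = 0.0019 M.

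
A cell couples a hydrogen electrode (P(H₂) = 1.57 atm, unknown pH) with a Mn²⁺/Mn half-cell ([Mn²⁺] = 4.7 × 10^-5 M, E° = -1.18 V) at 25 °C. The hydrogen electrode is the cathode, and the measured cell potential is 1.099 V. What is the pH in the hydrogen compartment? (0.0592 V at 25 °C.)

pH = 3.43

E°_cell = 1.18 V and n = 2.
log Q = n(E° − E)/0.0592 = 2×(1.18 − 1.099)/0.0592 = 2.736.
With Q = [Mn²⁺]·P(H₂) / [H⁺]^2, solving for [H⁺] gives log[H⁺] = -3.434, so pH = 3.43.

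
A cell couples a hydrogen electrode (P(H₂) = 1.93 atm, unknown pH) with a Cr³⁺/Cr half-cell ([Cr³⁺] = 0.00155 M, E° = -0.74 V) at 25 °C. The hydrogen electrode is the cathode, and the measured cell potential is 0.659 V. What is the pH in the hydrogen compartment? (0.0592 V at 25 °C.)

E°_cell = 0.74 V and n = 6.
log Q = n(E° − E)/0.0592 = 6×(0.74 − 0.659)/0.0592 = 8.209.
With Q = [Cr³⁺]^2·P(H₂)^3 / [H⁺]^6, solving for [H⁺] gives log[H⁺] = -2.162, so pH = 2.16.

pH = 2.16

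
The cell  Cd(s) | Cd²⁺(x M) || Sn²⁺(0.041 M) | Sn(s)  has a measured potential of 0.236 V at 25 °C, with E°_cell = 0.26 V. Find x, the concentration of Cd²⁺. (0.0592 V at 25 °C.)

0.27 M

From the Nernst equation, log Q = n(E° − E)/0.0592 = 2(0.26 − 0.236)/0.0592 = 0.811, so Q = 6.47.
With Q = [Cd²⁺]/[Sn²⁺] and the known concentrations, [Cd²⁺] in the numerator gives [Cd²⁺] = 0.27 M.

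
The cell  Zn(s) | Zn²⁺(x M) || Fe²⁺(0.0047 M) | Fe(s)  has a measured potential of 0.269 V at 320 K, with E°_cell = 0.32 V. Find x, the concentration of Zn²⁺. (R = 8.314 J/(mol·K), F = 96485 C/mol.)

From the Nernst equation, ln Q = nF(E° − E)/RT = 2×96485×(0.32 − 0.269)/(8.314×320) = 3.699, so Q = 40.4.
With Q = [Zn²⁺]/[Fe²⁺] and the known concentrations, [Zn²⁺] in the numerator gives [Zn²⁺] = 0.19 M.

0.19 M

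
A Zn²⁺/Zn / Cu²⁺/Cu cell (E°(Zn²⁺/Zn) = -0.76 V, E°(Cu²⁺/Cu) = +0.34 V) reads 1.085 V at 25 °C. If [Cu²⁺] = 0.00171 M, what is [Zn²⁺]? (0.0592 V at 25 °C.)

From the Nernst equation, log Q = n(E° − E)/0.0592 = 2(1.10 − 1.085)/0.0592 = 0.507, so Q = 3.21.
With Q = [Zn²⁺]/[Cu²⁺] and the known concentrations, [Zn²⁺] in the numerator gives [Zn²⁺] = 0.0055 M.

0.0055 M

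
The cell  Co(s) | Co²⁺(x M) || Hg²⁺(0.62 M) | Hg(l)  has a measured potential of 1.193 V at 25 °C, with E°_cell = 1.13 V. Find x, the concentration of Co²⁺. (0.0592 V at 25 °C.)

0.0046 M

From the Nernst equation, log Q = n(E° − E)/0.0592 = 2(1.13 − 1.193)/0.0592 = -2.128, so Q = 0.00744.
With Q = [Co²⁺]/[Hg²⁺] and the known concentrations, [Co²⁺] in the numerator gives [Co²⁺] = 0.0046 M.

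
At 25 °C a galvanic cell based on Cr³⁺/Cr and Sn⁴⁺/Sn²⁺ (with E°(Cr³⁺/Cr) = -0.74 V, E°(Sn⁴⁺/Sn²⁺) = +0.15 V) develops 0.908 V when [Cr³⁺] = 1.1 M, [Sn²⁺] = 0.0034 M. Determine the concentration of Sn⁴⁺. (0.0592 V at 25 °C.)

0.015 M

From the Nernst equation, log Q = n(E° − E)/0.0592 = 6(0.89 − 0.908)/0.0592 = -1.824, so Q = 0.0150.
With Q = [Cr³⁺]^2·[Sn²⁺]^3/[Sn⁴⁺]^3 and the known concentrations, [Sn⁴⁺]^3 in the denominator gives [Sn⁴⁺] = 0.015 M.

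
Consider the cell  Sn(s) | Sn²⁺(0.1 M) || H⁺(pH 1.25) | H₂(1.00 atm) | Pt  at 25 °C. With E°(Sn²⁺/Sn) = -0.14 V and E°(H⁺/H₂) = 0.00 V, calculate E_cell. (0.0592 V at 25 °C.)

0.096 V

The hydrogen couple is the cathode, so E°_cell = 0.14 V; n = 2.
[H⁺] = 10^(−1.25) = 0.056 M, and Q = [Sn²⁺]·P(H₂) / [H⁺]^2 = 31.6.
E = E° − (0.0592/2) log Q = 0.14 − (0.0592/2)(1.500) = 0.096 V.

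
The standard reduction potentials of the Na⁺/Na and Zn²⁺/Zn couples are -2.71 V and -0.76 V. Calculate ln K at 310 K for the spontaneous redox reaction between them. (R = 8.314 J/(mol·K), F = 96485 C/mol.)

E°_cell = -0.76 − (-2.71) = 1.95 V, with n = 2 electrons transferred.
At equilibrium E = 0, so the Nernst equation gives ln K = nFE°/RT = (2)(96485)(1.95)/((8.314)(310)) = 146.00.

ln K = 146.0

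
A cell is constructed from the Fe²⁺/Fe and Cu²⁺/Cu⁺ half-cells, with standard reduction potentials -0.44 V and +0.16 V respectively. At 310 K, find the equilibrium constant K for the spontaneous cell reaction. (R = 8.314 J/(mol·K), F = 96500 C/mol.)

3.3 × 10^19

E°_cell = +0.16 − (-0.44) = 0.60 V, with n = 2 electrons transferred.
At equilibrium E = 0, so the Nernst equation gives ln K = nFE°/RT = (2)(96500)(0.60)/((8.314)(310)) = 44.93.
K = e^44.93 = 3.3 × 10^19.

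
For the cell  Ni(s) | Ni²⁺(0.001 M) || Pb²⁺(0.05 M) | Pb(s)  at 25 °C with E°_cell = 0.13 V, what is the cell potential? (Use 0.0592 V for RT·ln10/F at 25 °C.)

0.180 V

Balancing electrons gives n = 2; the reaction quotient is Q = [Ni²⁺]/[Pb²⁺] = 0.0200.
At 25 °C, E = E° − (0.0592/n) log Q = 0.13 − (0.0592/2)(-1.699) = 0.130 + 0.050 = 0.180 V.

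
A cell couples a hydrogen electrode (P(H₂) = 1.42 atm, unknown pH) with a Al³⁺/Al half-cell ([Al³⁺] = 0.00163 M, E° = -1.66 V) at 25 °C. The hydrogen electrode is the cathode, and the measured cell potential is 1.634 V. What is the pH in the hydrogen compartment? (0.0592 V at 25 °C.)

pH = 1.29

E°_cell = 1.66 V and n = 6.
log Q = n(E° − E)/0.0592 = 6×(1.66 − 1.634)/0.0592 = 2.635.
With Q = [Al³⁺]^2·P(H₂)^3 / [H⁺]^6, solving for [H⁺] gives log[H⁺] = -1.292, so pH = 1.29.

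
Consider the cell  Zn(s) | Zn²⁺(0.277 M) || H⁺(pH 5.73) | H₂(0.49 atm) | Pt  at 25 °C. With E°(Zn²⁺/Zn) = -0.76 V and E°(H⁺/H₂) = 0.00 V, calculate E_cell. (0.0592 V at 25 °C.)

The hydrogen couple is the cathode, so E°_cell = 0.76 V; n = 2.
[H⁺] = 10^(−5.73) = 1.9 × 10^-6 M, and Q = [Zn²⁺]·P(H₂) / [H⁺]^2 = 3.91 × 10^10.
E = E° − (0.0592/2) log Q = 0.76 − (0.0592/2)(10.593) = 0.446 V.

0.45 V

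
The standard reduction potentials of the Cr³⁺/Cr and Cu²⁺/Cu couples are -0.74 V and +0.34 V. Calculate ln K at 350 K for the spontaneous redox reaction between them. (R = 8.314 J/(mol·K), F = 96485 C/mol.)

ln K = 214.9

E°_cell = +0.34 − (-0.74) = 1.08 V, with n = 6 electrons transferred.
At equilibrium E = 0, so the Nernst equation gives ln K = nFE°/RT = (6)(96485)(1.08)/((8.314)(350)) = 214.86.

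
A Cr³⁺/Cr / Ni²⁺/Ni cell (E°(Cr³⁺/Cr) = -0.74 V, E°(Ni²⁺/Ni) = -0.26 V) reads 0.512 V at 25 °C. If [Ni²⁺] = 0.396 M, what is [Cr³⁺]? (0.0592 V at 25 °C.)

0.006 M

From the Nernst equation, log Q = n(E° − E)/0.0592 = 6(0.48 − 0.512)/0.0592 = -3.243, so Q = 5.71 × 10^-4.
With Q = [Cr³⁺]^2/[Ni²⁺]^3 and the known concentrations, [Cr³⁺]^2 in the numerator gives [Cr³⁺] = 0.006 M.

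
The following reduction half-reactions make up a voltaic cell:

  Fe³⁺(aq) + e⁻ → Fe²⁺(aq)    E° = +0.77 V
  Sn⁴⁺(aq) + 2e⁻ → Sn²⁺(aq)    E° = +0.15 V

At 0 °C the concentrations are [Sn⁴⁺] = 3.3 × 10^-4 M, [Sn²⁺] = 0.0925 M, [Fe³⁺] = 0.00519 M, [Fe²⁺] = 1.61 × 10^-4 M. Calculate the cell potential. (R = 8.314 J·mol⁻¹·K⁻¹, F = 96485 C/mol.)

The Fe³⁺/Fe²⁺ couple has the higher reduction potential and acts as the cathode, so E°_cell = +0.77 − (+0.15) = 0.62 V.
Balancing electrons gives n = 2; the reaction quotient is Q = [Sn⁴⁺]·[Fe²⁺]^2/([Sn²⁺]·[Fe³⁺]^2) = 3.43 × 10^-6.
E = E° − (RT/nF) ln Q = 0.62 − (8.314×273)/(2×96485) × (-12.582) = 0.620 + 0.148 = 0.768 V.

0.768 V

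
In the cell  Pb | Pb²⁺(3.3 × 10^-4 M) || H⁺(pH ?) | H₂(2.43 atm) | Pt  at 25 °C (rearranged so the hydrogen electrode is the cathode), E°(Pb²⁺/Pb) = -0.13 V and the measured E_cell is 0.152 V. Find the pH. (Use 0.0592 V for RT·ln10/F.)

E°_cell = 0.13 V and n = 2.
log Q = n(E° − E)/0.0592 = 2×(0.13 − 0.152)/0.0592 = -0.743.
With Q = [Pb²⁺]·P(H₂) / [H⁺]^2, solving for [H⁺] gives log[H⁺] = -1.176, so pH = 1.18.

pH = 1.18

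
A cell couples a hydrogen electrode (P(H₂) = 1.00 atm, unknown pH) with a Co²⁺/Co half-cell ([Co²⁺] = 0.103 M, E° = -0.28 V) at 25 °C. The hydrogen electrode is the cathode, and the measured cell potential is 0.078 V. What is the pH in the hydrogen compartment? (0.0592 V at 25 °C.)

E°_cell = 0.28 V and n = 2.
log Q = n(E° − E)/0.0592 = 2×(0.28 − 0.078)/0.0592 = 6.824.
With Q = [Co²⁺]·P(H₂) / [H⁺]^2, solving for [H⁺] gives log[H⁺] = -3.906, so pH = 3.91.

pH = 3.91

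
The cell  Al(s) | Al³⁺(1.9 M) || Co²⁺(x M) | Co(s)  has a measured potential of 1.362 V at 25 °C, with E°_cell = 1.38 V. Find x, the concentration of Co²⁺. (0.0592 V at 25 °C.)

0.38 M

From the Nernst equation, log Q = n(E° − E)/0.0592 = 6(1.38 − 1.362)/0.0592 = 1.824, so Q = 66.7.
With Q = [Al³⁺]^2/[Co²⁺]^3 and the known concentrations, [Co²⁺]^3 in the denominator gives [Co²⁺] = 0.38 M.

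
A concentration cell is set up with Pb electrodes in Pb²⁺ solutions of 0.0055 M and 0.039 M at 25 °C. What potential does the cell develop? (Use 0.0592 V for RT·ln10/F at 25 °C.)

0.025 V

Both half-cells are Pb²⁺/Pb, so E°_cell = 0. The concentrated side is the cathode; the cell reaction moves Pb²⁺ from high to low concentration with n = 2.
Q = [Pb²⁺]_dilute/[Pb²⁺]_conc = 0.0055/0.039 = 0.141.
E = 0 − (0.0592/2) log Q = −(0.0592/2)(-0.851) = 0.0252 V.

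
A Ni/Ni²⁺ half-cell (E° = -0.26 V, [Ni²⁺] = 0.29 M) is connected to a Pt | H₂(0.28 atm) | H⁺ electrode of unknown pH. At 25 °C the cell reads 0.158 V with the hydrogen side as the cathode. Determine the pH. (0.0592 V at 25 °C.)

pH = 2.27

E°_cell = 0.26 V and n = 2.
log Q = n(E° − E)/0.0592 = 2×(0.26 − 0.158)/0.0592 = 3.446.
With Q = [Ni²⁺]·P(H₂) / [H⁺]^2, solving for [H⁺] gives log[H⁺] = -2.268, so pH = 2.27.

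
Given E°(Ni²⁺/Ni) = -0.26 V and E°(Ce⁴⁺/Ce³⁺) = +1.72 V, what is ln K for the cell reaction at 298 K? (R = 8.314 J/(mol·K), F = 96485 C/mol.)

ln K = 154.2

E°_cell = +1.72 − (-0.26) = 1.98 V, with n = 2 electrons transferred.
At equilibrium E = 0, so the Nernst equation gives ln K = nFE°/RT = (2)(96485)(1.98)/((8.314)(298)) = 154.22.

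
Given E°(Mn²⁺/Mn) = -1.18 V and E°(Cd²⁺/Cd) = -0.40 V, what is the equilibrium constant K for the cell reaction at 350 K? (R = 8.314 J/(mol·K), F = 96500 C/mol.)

2.9 × 10^22

E°_cell = -0.40 − (-1.18) = 0.78 V, with n = 2 electrons transferred.
At equilibrium E = 0, so the Nernst equation gives ln K = nFE°/RT = (2)(96500)(0.78)/((8.314)(350)) = 51.73.
K = e^51.73 = 2.9 × 10^22.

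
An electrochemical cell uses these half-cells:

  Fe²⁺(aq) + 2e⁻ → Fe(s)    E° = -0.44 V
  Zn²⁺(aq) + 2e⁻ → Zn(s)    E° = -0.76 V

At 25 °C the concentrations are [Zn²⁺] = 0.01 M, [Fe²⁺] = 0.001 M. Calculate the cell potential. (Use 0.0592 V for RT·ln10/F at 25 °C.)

0.290 V

The Fe²⁺/Fe couple has the higher reduction potential and acts as the cathode, so E°_cell = -0.44 − (-0.76) = 0.32 V.
Balancing electrons gives n = 2; the reaction quotient is Q = [Zn²⁺]/[Fe²⁺] = 10.0.
At 25 °C, E = E° − (0.0592/n) log Q = 0.32 − (0.0592/2)(1.000) = 0.320 − 0.030 = 0.290 V.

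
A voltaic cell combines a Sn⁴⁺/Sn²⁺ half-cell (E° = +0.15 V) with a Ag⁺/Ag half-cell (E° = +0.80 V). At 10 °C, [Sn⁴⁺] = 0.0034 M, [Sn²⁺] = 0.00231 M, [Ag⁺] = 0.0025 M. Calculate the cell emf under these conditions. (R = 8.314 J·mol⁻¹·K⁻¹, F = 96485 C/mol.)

The Ag⁺/Ag couple has the higher reduction potential and acts as the cathode, so E°_cell = +0.80 − (+0.15) = 0.65 V.
Balancing electrons gives n = 2; the reaction quotient is Q = [Sn⁴⁺]/([Sn²⁺]·[Ag⁺]^2) = 2.35 × 10^5.
E = E° − (RT/nF) ln Q = 0.65 − (8.314×283)/(2×96485) × (12.369) = 0.650 − 0.151 = 0.499 V.

0.499 V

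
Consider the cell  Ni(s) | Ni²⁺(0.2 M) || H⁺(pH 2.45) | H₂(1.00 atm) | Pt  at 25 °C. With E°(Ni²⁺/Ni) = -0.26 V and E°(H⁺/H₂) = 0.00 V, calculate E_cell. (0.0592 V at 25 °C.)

The hydrogen couple is the cathode, so E°_cell = 0.26 V; n = 2.
[H⁺] = 10^(−2.45) = 0.0035 M, and Q = [Ni²⁺]·P(H₂) / [H⁺]^2 = 1.59 × 10^4.
E = E° − (0.0592/2) log Q = 0.26 − (0.0592/2)(4.201) = 0.136 V.

0.14 V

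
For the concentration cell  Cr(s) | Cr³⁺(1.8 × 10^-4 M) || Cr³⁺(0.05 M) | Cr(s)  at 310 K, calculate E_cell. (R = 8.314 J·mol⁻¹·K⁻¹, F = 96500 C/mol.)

0.050 V

Both half-cells are Cr³⁺/Cr, so E°_cell = 0. The concentrated side is the cathode; the cell reaction moves Cr³⁺ from high to low concentration with n = 3.
Q = [Cr³⁺]_dilute/[Cr³⁺]_conc = 1.8 × 10^-4/0.05 = 0.00360.
E = 0 − (RT/nF) ln Q = −((8.314×310)/(3×96500))(-5.627) = 0.0501 V.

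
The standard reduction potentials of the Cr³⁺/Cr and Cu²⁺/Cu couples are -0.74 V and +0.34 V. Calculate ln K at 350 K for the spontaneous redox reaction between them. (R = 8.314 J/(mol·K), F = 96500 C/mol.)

E°_cell = +0.34 − (-0.74) = 1.08 V, with n = 6 electrons transferred.
At equilibrium E = 0, so the Nernst equation gives ln K = nFE°/RT = (6)(96500)(1.08)/((8.314)(350)) = 214.89.

ln K = 214.9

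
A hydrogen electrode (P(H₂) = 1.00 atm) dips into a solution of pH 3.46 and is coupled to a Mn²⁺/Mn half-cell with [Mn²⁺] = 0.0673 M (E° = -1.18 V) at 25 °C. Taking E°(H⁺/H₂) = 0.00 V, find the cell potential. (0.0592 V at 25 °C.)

The hydrogen couple is the cathode, so E°_cell = 1.18 V; n = 2.
[H⁺] = 10^(−3.46) = 3.5 × 10^-4 M, and Q = [Mn²⁺]·P(H₂) / [H⁺]^2 = 5.6 × 10^5.
E = E° − (0.0592/2) log Q = 1.18 − (0.0592/2)(5.748) = 1.010 V.

1.01 V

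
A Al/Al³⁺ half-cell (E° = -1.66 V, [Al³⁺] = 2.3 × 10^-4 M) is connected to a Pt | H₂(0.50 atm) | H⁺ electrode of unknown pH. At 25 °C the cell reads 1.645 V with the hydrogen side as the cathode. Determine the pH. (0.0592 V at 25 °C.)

pH = 1.62

E°_cell = 1.66 V and n = 6.
log Q = n(E° − E)/0.0592 = 6×(1.66 − 1.645)/0.0592 = 1.520.
With Q = [Al³⁺]^2·P(H₂)^3 / [H⁺]^6, solving for [H⁺] gives log[H⁺] = -1.617, so pH = 1.62.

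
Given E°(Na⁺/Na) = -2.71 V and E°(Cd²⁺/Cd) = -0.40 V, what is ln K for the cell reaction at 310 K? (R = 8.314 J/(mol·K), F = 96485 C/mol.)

ln K = 173.0

E°_cell = -0.40 − (-2.71) = 2.31 V, with n = 2 electrons transferred.
At equilibrium E = 0, so the Nernst equation gives ln K = nFE°/RT = (2)(96485)(2.31)/((8.314)(310)) = 172.95.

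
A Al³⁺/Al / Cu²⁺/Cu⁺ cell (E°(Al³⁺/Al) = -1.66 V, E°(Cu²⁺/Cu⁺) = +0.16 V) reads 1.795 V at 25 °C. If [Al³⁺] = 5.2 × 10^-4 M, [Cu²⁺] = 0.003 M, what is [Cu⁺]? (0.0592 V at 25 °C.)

0.099 M

From the Nernst equation, log Q = n(E° − E)/0.0592 = 3(1.82 − 1.795)/0.0592 = 1.267, so Q = 18.5.
With Q = [Al³⁺]·[Cu⁺]^3/[Cu²⁺]^3 and the known concentrations, [Cu⁺]^3 in the numerator gives [Cu⁺] = 0.099 M.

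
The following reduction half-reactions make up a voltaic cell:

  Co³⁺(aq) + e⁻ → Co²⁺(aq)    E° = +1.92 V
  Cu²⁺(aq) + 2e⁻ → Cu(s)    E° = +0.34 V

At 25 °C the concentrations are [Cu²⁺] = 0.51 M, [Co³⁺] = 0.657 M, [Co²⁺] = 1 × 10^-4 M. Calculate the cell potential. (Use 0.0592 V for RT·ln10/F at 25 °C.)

The Co³⁺/Co²⁺ couple has the higher reduction potential and acts as the cathode, so E°_cell = +1.92 − (+0.34) = 1.58 V.
Balancing electrons gives n = 2; the reaction quotient is Q = [Cu²⁺]·[Co²⁺]^2/[Co³⁺]^2 = 1.18 × 10^-8.
At 25 °C, E = E° − (0.0592/n) log Q = 1.58 − (0.0592/2)(-7.928) = 1.580 + 0.235 = 1.815 V.

1.81 V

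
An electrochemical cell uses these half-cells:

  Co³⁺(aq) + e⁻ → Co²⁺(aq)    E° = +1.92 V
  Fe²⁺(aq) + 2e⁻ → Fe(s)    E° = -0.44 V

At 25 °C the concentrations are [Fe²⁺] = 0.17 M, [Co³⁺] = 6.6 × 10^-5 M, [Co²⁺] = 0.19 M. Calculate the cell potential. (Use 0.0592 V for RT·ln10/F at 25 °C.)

2.18 V

The Co³⁺/Co²⁺ couple has the higher reduction potential and acts as the cathode, so E°_cell = +1.92 − (-0.44) = 2.36 V.
Balancing electrons gives n = 2; the reaction quotient is Q = [Fe²⁺]·[Co²⁺]^2/[Co³⁺]^2 = 1.41 × 10^6.
At 25 °C, E = E° − (0.0592/n) log Q = 2.36 − (0.0592/2)(6.149) = 2.360 − 0.182 = 2.178 V.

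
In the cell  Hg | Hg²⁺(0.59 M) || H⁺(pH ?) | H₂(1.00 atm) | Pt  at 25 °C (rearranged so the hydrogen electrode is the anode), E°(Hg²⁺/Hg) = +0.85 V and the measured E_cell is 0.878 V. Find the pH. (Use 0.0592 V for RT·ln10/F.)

E°_cell = 0.85 V and n = 2.
log Q = n(E° − E)/0.0592 = 2×(0.85 − 0.878)/0.0592 = -0.946.
With Q = [H⁺]^2 / ([Hg²⁺]·P(H₂)), solving for [H⁺] gives log[H⁺] = -0.588, so pH = 0.59.

pH = 0.59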